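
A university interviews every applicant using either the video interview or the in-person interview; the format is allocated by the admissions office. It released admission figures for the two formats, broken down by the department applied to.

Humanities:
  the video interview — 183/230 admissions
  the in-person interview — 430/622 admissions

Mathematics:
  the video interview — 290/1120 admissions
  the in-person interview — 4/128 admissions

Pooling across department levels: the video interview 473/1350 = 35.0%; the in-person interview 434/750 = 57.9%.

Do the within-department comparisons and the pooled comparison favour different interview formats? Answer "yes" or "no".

Within each department level (Humanities 79.6% vs 69.1%; Mathematics 25.9% vs 3.1%), the video interview has the higher rate every time. Pooled: 35.0% vs 57.9% — the in-person interview has the higher rate overall. The two comparisons disagree.

yes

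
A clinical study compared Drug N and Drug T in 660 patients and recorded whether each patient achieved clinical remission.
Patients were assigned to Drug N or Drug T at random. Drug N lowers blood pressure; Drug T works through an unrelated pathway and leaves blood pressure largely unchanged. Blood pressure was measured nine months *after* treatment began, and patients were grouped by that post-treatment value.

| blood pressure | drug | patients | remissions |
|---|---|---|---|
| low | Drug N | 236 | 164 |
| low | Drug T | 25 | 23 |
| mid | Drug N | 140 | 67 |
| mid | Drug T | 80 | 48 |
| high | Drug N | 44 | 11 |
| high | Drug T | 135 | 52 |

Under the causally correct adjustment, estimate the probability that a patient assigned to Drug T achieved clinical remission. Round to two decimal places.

The stratified and pooled comparisons disagree (Drug T wins within each blood pressure; Drug N wins overall), so the answer turns on the causal role of blood pressure.
Blood pressure is recorded after the drug and is itself shifted by it — it sits on the causal path from drug to outcome. Conditioning on a mediator would strip out part of the effect we want; the pooled comparison gives the total causal effect.
So P(outcome | do(Drug T)) is just the pooled rate for Drug T: 123/240 = 0.512.

0.51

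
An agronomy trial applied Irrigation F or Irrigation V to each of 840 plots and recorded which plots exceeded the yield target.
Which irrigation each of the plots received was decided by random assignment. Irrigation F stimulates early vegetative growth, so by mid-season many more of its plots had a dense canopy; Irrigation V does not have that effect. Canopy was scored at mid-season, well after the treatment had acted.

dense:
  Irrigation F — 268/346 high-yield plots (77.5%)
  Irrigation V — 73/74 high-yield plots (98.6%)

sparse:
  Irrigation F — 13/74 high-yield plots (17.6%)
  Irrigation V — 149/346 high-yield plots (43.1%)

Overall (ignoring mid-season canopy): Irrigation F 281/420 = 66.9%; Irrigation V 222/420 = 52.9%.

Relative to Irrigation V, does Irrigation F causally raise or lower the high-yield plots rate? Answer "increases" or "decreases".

Mid-season canopy is recorded after the irrigation and is itself shifted by it — it sits on the causal path from irrigation to outcome. Conditioning on a mediator would strip out part of the effect we want; the pooled comparison gives the total causal effect.
Pooled: Irrigation F 66.9% vs Irrigation V 52.9%; Irrigation F is higher overall.

increases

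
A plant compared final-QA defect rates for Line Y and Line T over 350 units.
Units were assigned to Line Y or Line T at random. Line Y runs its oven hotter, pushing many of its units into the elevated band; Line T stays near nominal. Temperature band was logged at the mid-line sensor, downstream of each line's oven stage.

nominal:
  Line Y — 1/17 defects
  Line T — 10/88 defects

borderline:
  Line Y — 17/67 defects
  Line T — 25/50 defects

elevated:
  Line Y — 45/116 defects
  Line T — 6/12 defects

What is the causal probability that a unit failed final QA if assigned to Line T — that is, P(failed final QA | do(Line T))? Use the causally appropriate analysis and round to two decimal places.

Because the line influences in-process temperature band, in-process temperature band is a post-treatment mediator, not a confounder. Stratifying on it would bias the estimate; the causal effect is the crude pooled difference.
So P(outcome | do(Line T)) is just the pooled rate for Line T: 41/150 = 0.273.

0.27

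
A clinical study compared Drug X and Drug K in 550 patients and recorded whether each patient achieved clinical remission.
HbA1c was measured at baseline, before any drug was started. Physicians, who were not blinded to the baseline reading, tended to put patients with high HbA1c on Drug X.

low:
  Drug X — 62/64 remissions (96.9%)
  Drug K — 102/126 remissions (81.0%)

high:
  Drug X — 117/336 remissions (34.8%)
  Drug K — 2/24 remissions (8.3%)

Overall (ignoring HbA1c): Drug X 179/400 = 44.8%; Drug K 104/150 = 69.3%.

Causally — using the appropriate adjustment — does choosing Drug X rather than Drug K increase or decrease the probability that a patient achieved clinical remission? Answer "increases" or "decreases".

increases

HbA1c differs across drugs for reasons unrelated to any effect of the drug itself, and it separately predicts the outcome — a classic confounder. We must compare within HbA1c levels.
Within each level — low: 96.9% vs 81.0%; high: 34.8% vs 8.3% — Drug X is higher every time.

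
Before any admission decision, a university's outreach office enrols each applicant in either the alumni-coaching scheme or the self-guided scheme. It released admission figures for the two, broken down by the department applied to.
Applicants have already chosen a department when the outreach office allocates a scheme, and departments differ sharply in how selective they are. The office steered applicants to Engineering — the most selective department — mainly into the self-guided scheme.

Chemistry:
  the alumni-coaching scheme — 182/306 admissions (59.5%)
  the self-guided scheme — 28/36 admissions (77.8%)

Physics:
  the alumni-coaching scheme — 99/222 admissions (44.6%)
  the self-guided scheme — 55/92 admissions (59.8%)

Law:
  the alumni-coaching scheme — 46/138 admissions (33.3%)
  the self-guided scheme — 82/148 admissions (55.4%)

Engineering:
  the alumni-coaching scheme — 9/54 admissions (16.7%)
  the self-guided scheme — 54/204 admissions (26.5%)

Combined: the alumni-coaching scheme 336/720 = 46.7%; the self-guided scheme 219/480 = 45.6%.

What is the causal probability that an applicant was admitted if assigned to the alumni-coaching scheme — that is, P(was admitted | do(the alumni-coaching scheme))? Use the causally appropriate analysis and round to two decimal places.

0.40

The stratified and pooled comparisons disagree (the self-guided scheme wins within each department; the alumni-coaching scheme wins overall), so the answer turns on the causal role of department.
Department differs across outreach schemes for reasons unrelated to any effect of the outreach scheme itself, and it separately predicts the outcome — a classic confounder. We must compare within department levels.
Standardising the alumni-coaching scheme to the population department mix: 0.285·182/306 + 0.262·99/222 + 0.238·46/138 + 0.215·9/54 = 0.401.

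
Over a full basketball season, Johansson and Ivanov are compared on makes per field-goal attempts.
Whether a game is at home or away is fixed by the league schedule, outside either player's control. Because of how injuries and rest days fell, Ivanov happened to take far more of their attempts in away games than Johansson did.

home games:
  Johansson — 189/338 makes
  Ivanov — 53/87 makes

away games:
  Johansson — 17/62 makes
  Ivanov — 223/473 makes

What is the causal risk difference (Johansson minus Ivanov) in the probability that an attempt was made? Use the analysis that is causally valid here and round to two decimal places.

Here game venue is a common cause — it drives both which player a case falls under and the outcome. The crude comparison mixes populations; the stratum-specific rates are the causally relevant ones.
Adjusting over the population distribution of game venue: 0.443·(0.559−0.609) + 0.557·(0.274−0.471) = -0.132.

-0.13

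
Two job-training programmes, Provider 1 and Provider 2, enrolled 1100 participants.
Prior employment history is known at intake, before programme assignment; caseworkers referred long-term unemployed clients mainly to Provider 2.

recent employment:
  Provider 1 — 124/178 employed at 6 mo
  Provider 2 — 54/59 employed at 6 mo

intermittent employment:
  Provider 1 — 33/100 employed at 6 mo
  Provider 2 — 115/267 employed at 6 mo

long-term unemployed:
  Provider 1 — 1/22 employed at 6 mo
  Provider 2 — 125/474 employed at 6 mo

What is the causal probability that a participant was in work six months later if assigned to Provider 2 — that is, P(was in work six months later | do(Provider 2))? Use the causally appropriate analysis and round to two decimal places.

0.46

Prior employment history is set before the programme has any effect — it is not caused by the programme — and it independently drives the outcome. That makes it a confounder, so the causal comparison is within prior employment history levels.
Standardising Provider 2 to the population prior employment history mix: 0.215·54/59 + 0.334·115/267 + 0.451·125/474 = 0.460.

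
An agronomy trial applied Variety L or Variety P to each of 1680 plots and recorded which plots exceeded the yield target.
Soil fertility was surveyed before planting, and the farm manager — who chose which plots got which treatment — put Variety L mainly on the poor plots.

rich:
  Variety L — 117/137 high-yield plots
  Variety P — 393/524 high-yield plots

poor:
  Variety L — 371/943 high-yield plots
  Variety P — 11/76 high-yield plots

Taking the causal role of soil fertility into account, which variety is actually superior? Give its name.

Here soil fertility is a common cause — it drives both which variety a case falls under and the outcome. The crude comparison mixes populations; the stratum-specific rates are the causally relevant ones.
Within each level — rich: 85.4% vs 75.0%; poor: 39.3% vs 14.5% — Variety L is higher every time.

Variety L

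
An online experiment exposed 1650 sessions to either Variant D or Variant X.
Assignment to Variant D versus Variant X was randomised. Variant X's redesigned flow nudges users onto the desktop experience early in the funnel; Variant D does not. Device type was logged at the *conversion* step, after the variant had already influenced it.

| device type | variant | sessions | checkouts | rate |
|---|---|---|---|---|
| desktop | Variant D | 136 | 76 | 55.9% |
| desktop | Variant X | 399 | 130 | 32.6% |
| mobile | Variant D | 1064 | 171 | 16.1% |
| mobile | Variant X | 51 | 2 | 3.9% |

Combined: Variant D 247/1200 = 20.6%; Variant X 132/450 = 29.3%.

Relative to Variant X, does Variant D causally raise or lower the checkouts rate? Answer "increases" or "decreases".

The stratified and pooled comparisons disagree (Variant D wins within each device type; Variant X wins overall), so the answer turns on the causal role of device type.
Device type here is a post-treatment variable shaped by the variant; conditioning on it would introduce bias rather than remove it. The overall comparison is the causal one.
Pooled: Variant D 20.6% vs Variant X 29.3%; Variant X is higher overall.

decreases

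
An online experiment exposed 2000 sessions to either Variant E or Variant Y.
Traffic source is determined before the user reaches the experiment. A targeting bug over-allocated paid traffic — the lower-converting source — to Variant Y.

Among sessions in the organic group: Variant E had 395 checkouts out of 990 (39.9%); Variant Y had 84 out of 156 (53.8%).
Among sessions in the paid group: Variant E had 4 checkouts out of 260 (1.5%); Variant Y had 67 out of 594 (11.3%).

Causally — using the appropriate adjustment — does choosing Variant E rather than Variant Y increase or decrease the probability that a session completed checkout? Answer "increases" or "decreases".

Traffic source satisfies the back-door criterion: it is not a descendant of the variant, and it blocks the spurious path from variant to outcome. Adjusting for it (i.e., using the within-traffic source rates) gives the causal effect.
Within each level — organic: 39.9% vs 53.8%; paid: 1.5% vs 11.3% — Variant Y is higher every time.

decreases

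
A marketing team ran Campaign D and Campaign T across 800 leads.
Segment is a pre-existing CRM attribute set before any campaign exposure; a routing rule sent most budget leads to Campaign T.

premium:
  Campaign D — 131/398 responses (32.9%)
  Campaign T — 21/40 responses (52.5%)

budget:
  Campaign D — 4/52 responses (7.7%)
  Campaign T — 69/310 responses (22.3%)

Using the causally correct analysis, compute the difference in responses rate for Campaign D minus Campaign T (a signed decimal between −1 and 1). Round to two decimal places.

-0.17

The imbalance in customer segment arose from how leads were allocated, not from anything the campaign did; and customer segment independently affects the outcome. The pooled gap is confounded — condition on customer segment.
Adjusting over the population distribution of customer segment: 0.547·(0.329−0.525) + 0.453·(0.077−0.223) = -0.173.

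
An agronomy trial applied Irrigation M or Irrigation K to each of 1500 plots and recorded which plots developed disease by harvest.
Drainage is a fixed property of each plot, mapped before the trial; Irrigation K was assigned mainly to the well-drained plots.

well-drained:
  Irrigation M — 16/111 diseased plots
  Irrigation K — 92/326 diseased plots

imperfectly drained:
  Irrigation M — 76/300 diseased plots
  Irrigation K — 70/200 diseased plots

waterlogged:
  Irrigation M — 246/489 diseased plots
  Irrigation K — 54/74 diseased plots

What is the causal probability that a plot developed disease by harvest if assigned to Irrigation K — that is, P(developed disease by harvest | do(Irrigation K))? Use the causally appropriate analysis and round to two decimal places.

0.47

The stratified and pooled comparisons disagree (Irrigation M wins within each field drainage; Irrigation K wins overall), so the answer turns on the causal role of field drainage.
Field drainage differs across irrigations for reasons unrelated to any effect of the irrigation itself, and it separately predicts the outcome — a classic confounder. We must compare within field drainage levels.
Standardising Irrigation K to the population field drainage mix: 0.291·92/326 + 0.333·70/200 + 0.375·54/74 = 0.473.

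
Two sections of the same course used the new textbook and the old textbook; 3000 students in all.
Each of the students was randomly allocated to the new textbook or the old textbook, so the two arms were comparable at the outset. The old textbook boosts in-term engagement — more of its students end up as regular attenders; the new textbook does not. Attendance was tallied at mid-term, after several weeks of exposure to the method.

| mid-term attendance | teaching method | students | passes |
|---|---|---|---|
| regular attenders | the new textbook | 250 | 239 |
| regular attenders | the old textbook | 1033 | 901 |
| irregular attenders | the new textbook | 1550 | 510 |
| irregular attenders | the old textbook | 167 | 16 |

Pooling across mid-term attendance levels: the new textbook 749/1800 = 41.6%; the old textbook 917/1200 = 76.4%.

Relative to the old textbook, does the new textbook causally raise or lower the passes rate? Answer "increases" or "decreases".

decreases

The stratified and pooled comparisons disagree (the new textbook wins within each mid-term attendance; the old textbook wins overall), so the answer turns on the causal role of mid-term attendance.
Because the teaching method influences mid-term attendance, mid-term attendance is a post-treatment mediator, not a confounder. Stratifying on it would bias the estimate; the causal effect is the crude pooled difference.
Pooled: the new textbook 41.6% vs the old textbook 76.4%; the old textbook is higher overall.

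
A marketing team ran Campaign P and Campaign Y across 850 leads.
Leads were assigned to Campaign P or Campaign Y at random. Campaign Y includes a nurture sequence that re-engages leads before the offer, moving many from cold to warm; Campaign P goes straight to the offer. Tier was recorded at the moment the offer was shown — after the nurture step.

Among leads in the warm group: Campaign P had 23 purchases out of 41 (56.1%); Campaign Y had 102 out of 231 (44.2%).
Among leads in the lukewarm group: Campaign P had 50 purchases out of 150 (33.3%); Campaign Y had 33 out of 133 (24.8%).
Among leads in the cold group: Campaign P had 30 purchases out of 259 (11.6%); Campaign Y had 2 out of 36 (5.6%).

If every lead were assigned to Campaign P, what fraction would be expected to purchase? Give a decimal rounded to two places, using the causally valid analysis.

0.23

Stratifying would compare campaigns among leads the campaigns themselves sorted into engagement tier groups — a form of selection on an intermediate. The unconditioned pooled rates give the total causal effect.
So P(outcome | do(Campaign P)) is just the pooled rate for Campaign P: 103/450 = 0.229.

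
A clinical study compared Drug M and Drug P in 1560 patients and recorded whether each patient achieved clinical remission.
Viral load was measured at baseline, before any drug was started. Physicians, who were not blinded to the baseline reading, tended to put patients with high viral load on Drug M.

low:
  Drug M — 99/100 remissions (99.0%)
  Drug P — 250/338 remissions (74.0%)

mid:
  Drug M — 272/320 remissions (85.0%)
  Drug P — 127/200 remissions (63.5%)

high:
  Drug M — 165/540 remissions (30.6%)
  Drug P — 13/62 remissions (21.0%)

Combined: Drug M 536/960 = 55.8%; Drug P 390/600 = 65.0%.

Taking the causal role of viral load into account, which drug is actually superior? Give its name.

Within every viral load level Drug M has the higher rate, yet pooled Drug P does — Simpson's reversal.
Viral load satisfies the back-door criterion: it is not a descendant of the drug, and it blocks the spurious path from drug to outcome. Adjusting for it (i.e., using the within-viral load rates) gives the causal effect.
Within each level — low: 99.0% vs 74.0%; mid: 85.0% vs 63.5%; high: 30.6% vs 21.0% — Drug M is higher every time.

Drug M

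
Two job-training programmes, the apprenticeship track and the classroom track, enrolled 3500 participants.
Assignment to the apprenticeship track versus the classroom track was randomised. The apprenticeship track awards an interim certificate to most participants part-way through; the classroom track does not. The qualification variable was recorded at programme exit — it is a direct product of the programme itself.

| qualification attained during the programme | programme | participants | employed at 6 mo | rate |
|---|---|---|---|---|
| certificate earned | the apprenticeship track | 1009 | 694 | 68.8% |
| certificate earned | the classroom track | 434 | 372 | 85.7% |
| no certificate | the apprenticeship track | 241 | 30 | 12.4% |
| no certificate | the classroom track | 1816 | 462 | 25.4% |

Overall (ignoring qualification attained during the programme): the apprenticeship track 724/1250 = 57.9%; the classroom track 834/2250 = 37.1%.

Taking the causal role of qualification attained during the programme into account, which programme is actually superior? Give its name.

the apprenticeship track

Stratifying would compare programmes among participants the programmes themselves sorted into qualification attained during the programme groups — a form of selection on an intermediate. The unconditioned pooled rates give the total causal effect.
Pooled: the apprenticeship track 57.9% vs the classroom track 37.1%; the apprenticeship track is higher overall.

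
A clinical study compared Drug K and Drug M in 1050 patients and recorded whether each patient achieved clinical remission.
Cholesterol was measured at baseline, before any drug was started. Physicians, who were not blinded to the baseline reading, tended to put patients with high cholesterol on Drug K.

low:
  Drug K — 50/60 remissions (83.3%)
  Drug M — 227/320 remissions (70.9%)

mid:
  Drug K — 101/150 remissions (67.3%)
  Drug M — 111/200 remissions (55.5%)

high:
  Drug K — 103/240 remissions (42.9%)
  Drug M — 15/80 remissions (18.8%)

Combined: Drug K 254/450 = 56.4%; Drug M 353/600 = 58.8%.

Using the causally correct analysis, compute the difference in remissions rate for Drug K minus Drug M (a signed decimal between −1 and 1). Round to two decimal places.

The stratified and pooled comparisons disagree (Drug K wins within each cholesterol; Drug M wins overall), so the answer turns on the causal role of cholesterol.
Cholesterol satisfies the back-door criterion: it is not a descendant of the drug, and it blocks the spurious path from drug to outcome. Adjusting for it (i.e., using the within-cholesterol rates) gives the causal effect.
Adjusting over the population distribution of cholesterol: 0.362·(0.833−0.709) + 0.333·(0.673−0.555) + 0.305·(0.429−0.188) = +0.158.

+0.16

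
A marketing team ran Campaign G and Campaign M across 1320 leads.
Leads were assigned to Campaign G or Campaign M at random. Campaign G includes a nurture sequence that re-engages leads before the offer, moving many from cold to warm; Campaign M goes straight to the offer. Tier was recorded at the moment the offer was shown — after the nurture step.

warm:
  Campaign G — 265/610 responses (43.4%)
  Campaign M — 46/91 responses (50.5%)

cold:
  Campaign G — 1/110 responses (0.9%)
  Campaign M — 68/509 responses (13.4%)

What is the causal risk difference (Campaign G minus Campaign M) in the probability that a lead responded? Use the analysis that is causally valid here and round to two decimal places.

+0.18

The engagement tier-specific comparison favours Campaign M throughout, but the pooled figures favour Campaign G. The question is whether to condition on engagement tier.
Stratifying would compare campaigns among leads the campaigns themselves sorted into engagement tier groups — a form of selection on an intermediate. The unconditioned pooled rates give the total causal effect.
The causal difference is the pooled difference: 0.369 − 0.190 = +0.179.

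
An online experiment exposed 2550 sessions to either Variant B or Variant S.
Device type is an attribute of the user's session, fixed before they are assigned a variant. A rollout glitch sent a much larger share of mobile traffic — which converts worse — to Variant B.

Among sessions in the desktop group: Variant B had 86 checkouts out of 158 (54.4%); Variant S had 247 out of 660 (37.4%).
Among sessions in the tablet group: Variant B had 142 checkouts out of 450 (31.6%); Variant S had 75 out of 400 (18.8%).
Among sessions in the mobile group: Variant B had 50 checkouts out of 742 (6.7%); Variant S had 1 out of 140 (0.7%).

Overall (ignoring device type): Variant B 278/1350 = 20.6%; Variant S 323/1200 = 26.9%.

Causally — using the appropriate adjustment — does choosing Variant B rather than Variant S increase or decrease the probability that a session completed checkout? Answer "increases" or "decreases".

increases

Device type is set before the variant has any effect — it is not caused by the variant — and it independently drives the outcome. That makes it a confounder, so the causal comparison is within device type levels.
Within each level — desktop: 54.4% vs 37.4%; tablet: 31.6% vs 18.8%; mobile: 6.7% vs 0.7% — Variant B is higher every time.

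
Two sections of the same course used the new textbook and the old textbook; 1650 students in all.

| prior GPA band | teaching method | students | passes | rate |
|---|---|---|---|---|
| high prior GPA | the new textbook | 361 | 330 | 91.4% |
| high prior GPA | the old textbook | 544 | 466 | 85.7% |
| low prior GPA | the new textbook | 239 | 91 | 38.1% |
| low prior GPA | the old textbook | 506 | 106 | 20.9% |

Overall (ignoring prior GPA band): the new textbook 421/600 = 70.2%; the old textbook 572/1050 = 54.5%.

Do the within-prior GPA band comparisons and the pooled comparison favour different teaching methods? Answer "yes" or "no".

no

Within each prior GPA band level (high prior GPA 91.4% vs 85.7%; low prior GPA 38.1% vs 20.9%), the new textbook has the higher rate every time. Pooled: 70.2% vs 54.5% — the new textbook has the higher rate overall. They agree.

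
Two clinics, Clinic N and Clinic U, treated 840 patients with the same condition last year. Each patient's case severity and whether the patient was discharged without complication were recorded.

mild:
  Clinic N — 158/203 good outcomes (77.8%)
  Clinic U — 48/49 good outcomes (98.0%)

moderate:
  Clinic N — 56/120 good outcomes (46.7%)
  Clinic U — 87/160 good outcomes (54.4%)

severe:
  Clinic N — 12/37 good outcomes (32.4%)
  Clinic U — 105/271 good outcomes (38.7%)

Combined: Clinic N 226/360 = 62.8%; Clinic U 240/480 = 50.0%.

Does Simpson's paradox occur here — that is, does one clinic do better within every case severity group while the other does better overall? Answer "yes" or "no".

yes

Within each case severity level (mild 77.8% vs 98.0%; moderate 46.7% vs 54.4%; severe 32.4% vs 38.7%), Clinic U has the higher rate every time. Pooled: 62.8% vs 50.0% — Clinic N has the higher rate overall. The two comparisons disagree.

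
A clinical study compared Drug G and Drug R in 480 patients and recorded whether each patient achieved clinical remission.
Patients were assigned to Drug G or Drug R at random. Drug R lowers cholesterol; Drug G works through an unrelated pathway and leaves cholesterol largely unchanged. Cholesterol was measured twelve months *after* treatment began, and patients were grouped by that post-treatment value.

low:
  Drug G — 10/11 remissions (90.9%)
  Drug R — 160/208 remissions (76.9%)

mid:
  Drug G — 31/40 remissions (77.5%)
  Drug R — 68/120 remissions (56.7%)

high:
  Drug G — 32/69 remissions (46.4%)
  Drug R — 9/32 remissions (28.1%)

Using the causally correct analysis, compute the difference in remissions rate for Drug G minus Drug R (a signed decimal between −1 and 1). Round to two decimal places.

-0.05

Stratifying would compare drugs among patients the drugs themselves sorted into cholesterol groups — a form of selection on an intermediate. The unconditioned pooled rates give the total causal effect.
The causal difference is the pooled difference: 0.608 − 0.658 = -0.050.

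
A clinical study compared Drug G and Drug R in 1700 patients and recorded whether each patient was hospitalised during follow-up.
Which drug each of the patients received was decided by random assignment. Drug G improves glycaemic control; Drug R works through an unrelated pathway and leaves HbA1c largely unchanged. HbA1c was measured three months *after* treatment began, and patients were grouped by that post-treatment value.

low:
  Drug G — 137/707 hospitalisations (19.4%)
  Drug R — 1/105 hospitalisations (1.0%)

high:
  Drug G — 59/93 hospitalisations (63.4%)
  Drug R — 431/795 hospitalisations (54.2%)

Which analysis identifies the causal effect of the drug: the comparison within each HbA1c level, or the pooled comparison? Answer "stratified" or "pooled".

Because the drug influences HbA1c, HbA1c is a post-treatment mediator, not a confounder. Stratifying on it would bias the estimate; the causal effect is the crude pooled difference.
Pooled: Drug G 24.5% vs Drug R 48.0%; Drug G is lower overall.

pooled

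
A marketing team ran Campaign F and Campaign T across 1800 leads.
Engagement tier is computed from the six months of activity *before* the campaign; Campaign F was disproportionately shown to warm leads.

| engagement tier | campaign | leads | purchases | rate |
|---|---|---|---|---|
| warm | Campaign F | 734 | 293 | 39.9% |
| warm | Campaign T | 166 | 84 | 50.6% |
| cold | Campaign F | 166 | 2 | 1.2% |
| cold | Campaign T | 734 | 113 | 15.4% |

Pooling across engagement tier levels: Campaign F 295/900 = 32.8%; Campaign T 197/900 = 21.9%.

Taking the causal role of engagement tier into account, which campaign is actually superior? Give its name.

Campaign T

Engagement tier satisfies the back-door criterion: it is not a descendant of the campaign, and it blocks the spurious path from campaign to outcome. Adjusting for it (i.e., using the within-engagement tier rates) gives the causal effect.
Within each level — warm: 39.9% vs 50.6%; cold: 1.2% vs 15.4% — Campaign T is higher every time.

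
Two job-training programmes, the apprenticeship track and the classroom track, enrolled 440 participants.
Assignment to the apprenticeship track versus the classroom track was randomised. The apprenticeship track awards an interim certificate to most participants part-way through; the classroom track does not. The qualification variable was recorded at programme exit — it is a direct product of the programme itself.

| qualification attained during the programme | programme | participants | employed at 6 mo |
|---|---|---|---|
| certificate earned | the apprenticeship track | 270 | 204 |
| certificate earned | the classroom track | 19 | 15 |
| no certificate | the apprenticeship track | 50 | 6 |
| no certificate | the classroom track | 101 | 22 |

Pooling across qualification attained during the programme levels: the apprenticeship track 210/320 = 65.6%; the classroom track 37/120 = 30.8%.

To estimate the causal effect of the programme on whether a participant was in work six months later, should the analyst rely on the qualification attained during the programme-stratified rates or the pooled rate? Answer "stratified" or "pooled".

pooled

Because the programme influences qualification attained during the programme, qualification attained during the programme is a post-treatment mediator, not a confounder. Stratifying on it would bias the estimate; the causal effect is the crude pooled difference.
Pooled: the apprenticeship track 65.6% vs the classroom track 30.8%; the apprenticeship track is higher overall.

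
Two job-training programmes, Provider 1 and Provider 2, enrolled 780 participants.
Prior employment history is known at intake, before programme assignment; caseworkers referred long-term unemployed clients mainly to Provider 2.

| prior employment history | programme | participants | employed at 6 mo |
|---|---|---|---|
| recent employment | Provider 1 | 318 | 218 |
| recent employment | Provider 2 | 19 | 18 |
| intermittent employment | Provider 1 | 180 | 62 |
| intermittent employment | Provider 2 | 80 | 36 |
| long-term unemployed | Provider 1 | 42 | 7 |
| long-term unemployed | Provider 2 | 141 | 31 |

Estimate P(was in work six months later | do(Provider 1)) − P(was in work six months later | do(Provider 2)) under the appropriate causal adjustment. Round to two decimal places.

-0.16

Prior employment history is set before the programme has any effect — it is not caused by the programme — and it independently drives the outcome. That makes it a confounder, so the causal comparison is within prior employment history levels.
Adjusting over the population distribution of prior employment history: 0.432·(0.686−0.947) + 0.333·(0.344−0.450) + 0.235·(0.167−0.220) = -0.161.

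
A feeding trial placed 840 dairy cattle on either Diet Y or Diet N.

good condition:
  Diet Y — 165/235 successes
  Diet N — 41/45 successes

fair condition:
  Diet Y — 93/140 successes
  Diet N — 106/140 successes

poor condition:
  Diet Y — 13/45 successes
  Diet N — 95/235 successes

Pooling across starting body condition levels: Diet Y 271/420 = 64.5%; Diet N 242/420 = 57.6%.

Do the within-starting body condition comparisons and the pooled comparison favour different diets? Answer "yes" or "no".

yes

Within each starting body condition level (good condition 70.2% vs 91.1%; fair condition 66.4% vs 75.7%; poor condition 28.9% vs 40.4%), Diet N has the higher rate every time. Pooled: 64.5% vs 57.6% — Diet Y has the higher rate overall. The two comparisons disagree.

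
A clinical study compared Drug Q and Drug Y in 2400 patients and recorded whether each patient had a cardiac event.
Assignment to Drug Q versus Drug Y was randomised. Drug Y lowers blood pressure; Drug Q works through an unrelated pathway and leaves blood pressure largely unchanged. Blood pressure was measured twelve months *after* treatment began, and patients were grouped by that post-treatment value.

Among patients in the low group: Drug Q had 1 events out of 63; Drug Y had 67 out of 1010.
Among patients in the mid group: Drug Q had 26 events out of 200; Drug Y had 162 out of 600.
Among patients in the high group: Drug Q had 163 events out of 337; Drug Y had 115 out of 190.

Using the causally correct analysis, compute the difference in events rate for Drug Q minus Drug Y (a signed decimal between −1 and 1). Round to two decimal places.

Blood pressure here is a post-treatment variable shaped by the drug; conditioning on it would introduce bias rather than remove it. The overall comparison is the causal one.
The causal difference is the pooled difference: 0.317 − 0.191 = +0.126.

+0.13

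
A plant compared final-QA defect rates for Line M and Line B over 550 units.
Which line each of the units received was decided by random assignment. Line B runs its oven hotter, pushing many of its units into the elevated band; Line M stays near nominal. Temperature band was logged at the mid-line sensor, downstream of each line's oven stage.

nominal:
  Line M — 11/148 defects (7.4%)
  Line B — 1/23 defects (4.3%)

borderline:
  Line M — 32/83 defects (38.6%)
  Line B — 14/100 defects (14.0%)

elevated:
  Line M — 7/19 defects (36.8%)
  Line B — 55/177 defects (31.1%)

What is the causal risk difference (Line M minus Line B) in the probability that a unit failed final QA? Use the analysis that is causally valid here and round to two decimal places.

-0.03

The in-process temperature band-specific comparison favours Line B throughout, but the pooled figures favour Line M. The question is whether to condition on in-process temperature band.
In-process temperature band lies on the pathway line → in-process temperature band → outcome, so adjusting for it blocks the indirect effect. For the total causal effect of line, use the unadjusted pooled rates.
The causal difference is the pooled difference: 0.200 − 0.233 = -0.033.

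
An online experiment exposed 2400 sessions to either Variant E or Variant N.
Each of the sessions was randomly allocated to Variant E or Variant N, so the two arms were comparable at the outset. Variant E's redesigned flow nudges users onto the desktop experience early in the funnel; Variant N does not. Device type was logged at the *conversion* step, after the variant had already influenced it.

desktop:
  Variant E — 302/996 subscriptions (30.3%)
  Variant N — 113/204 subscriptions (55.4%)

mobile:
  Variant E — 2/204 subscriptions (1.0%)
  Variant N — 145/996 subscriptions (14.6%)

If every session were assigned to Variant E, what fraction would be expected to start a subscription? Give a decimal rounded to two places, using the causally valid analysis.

0.25

Within every device type level Variant N has the higher rate, yet pooled Variant E does — Simpson's reversal.
Device type lies on the pathway variant → device type → outcome, so adjusting for it blocks the indirect effect. For the total causal effect of variant, use the unadjusted pooled rates.
So P(outcome | do(Variant E)) is just the pooled rate for Variant E: 304/1200 = 0.253.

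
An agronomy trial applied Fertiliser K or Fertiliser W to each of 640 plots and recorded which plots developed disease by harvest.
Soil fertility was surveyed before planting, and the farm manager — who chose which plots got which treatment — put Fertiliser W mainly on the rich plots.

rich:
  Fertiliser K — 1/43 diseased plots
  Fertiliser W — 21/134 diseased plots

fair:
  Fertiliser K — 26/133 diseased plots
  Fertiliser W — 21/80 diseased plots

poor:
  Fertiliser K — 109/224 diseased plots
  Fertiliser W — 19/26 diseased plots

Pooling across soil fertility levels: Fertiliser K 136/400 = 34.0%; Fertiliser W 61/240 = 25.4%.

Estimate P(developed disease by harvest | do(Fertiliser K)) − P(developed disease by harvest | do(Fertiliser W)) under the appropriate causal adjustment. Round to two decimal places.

The stratified and pooled comparisons disagree (Fertiliser K wins within each soil fertility; Fertiliser W wins overall), so the answer turns on the causal role of soil fertility.
Here soil fertility is a common cause — it drives both which fertiliser a case falls under and the outcome. The crude comparison mixes populations; the stratum-specific rates are the causally relevant ones.
Adjusting over the population distribution of soil fertility: 0.277·(0.023−0.157) + 0.333·(0.195−0.263) + 0.391·(0.487−0.731) = -0.155.

-0.15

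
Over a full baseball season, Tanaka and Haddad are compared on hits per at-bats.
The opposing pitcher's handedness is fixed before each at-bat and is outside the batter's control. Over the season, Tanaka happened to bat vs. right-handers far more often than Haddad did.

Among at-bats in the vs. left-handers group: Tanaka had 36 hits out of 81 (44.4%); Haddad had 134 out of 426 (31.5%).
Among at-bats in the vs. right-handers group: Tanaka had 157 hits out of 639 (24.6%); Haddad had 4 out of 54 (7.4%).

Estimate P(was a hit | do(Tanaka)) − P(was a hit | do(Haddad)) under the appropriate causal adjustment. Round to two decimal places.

+0.15

Pitcher handedness is set before the player has any effect — it is not caused by the player — and it independently drives the outcome. That makes it a confounder, so the causal comparison is within pitcher handedness levels.
Adjusting over the population distribution of pitcher handedness: 0.422·(0.444−0.315) + 0.578·(0.246−0.074) = +0.154.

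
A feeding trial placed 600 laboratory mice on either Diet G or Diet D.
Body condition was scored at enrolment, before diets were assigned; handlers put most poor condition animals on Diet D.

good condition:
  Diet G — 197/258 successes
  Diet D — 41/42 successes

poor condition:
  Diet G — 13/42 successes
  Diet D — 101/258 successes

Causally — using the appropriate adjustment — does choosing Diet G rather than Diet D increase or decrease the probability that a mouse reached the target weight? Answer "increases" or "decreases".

decreases

Within every starting body condition level Diet D has the higher rate, yet pooled Diet G does — Simpson's reversal.
The imbalance in starting body condition arose from how laboratory mice were allocated, not from anything the diet did; and starting body condition independently affects the outcome. The pooled gap is confounded — condition on starting body condition.
Within each level — good condition: 76.4% vs 97.6%; poor condition: 31.0% vs 39.1% — Diet D is higher every time.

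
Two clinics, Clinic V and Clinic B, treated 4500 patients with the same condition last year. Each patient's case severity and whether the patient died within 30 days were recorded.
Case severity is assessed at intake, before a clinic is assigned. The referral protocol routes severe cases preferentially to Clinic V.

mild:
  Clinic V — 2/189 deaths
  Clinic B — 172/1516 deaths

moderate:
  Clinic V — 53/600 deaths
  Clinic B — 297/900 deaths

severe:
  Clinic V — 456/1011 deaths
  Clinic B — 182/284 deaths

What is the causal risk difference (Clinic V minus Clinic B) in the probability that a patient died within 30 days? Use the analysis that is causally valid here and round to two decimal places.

-0.17

Case severity differs across clinics for reasons unrelated to any effect of the clinic itself, and it separately predicts the outcome — a classic confounder. We must compare within case severity levels.
Adjusting over the population distribution of case severity: 0.379·(0.011−0.113) + 0.333·(0.088−0.330) + 0.288·(0.451−0.641) = -0.174.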